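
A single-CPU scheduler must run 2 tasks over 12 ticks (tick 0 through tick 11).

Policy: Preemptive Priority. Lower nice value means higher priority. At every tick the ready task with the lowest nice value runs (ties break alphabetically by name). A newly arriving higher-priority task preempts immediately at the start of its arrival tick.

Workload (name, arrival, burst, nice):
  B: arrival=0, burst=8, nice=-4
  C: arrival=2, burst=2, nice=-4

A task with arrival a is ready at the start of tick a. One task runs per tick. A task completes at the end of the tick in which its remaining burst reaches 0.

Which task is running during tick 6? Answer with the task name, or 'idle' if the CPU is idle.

t=0: ready={B} → run B
t=1: ready={B} → run B
t=2: ready={B,C} → run B
t=3: ready={B,C} → run B
t=4: ready={B,C} → run B
t=5: ready={B,C} → run B
t=6: ready={B,C} → run B
t=7: ready={B,C} → run B
t=8: ready={C} → run C
t=9: ready={C} → run C
t=10: (idle)
t=11: (idle)

running at tick 6 = B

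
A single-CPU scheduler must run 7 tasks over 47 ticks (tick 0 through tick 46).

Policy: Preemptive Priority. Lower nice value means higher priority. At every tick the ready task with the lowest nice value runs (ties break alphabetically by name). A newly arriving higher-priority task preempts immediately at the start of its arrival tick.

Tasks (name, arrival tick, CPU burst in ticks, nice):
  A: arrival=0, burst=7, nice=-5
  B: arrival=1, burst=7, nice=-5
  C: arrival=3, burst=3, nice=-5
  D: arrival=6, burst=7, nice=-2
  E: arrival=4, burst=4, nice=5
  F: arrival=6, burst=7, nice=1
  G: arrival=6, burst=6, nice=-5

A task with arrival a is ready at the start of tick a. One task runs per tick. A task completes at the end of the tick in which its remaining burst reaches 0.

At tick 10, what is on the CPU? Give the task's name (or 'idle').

t=0: ready={A} → run A
t=1: ready={A,B} → run A
t=2: ready={A,B} → run A
t=3: ready={A,B,C} → run A
t=4: ready={A,B,C,E} → run A
t=5: ready={A,B,C,E} → run A
t=6: ready={A,B,C,D,E,F,G} → run A
t=7: ready={B,C,D,E,F,G} → run B
t=8: ready={B,C,D,E,F,G} → run B
t=9: ready={B,C,D,E,F,G} → run B
t=10: ready={B,C,D,E,F,G} → run B
t=11: ready={B,C,D,E,F,G} → run B
t=12: ready={B,C,D,E,F,G} → run B
t=13: ready={B,C,D,E,F,G} → run B
t=14: ready={C,D,E,F,G} → run C
t=15: ready={C,D,E,F,G} → run C
t=16: ready={C,D,E,F,G} → run C
t=17: ready={D,E,F,G} → run G
t=18: ready={D,E,F,G} → run G
t=19: ready={D,E,F,G} → run G
t=20: ready={D,E,F,G} → run G
t=21: ready={D,E,F,G} → run G
t=22: ready={D,E,F,G} → run G
t=23: ready={D,E,F} → run D
t=24: ready={D,E,F} → run D
t=25: ready={D,E,F} → run D
t=26: ready={D,E,F} → run D
t=27: ready={D,E,F} → run D
t=28: ready={D,E,F} → run D
t=29: ready={D,E,F} → run D
t=30: ready={E,F} → run F
t=31: ready={E,F} → run F
t=32: ready={E,F} → run F
t=33: ready={E,F} → run F
t=34: ready={E,F} → run F
t=35: ready={E,F} → run F
t=36: ready={E,F} → run F
t=37: ready={E} → run E
t=38: ready={E} → run E
t=39: ready={E} → run E
t=40: ready={E} → run E
t=41: (idle)
t=42: (idle)
t=43: (idle)
t=44: (idle)
t=45: (idle)
t=46: (idle)

running at tick 10 = B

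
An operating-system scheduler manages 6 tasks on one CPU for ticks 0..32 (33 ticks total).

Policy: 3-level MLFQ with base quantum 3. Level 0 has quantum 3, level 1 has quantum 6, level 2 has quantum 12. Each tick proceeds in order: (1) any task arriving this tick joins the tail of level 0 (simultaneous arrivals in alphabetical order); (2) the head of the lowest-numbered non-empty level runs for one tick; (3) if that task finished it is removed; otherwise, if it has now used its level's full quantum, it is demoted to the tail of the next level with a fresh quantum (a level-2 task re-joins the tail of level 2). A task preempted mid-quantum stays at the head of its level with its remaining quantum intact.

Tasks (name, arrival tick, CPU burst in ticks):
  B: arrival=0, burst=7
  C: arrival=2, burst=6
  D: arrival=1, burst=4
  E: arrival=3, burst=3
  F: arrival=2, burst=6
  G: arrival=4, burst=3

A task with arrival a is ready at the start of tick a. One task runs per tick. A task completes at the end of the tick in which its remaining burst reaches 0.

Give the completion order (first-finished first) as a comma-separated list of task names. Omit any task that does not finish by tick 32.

t=0: L0/L1/L2 = B/-/- → run B
t=1: L0/L1/L2 = BD/-/- → run B
t=2: L0/L1/L2 = BDCF/-/- → run B
t=3: L0/L1/L2 = DCFE/B/- → run D
t=4: L0/L1/L2 = DCFEG/B/- → run D
t=5: L0/L1/L2 = DCFEG/B/- → run D
t=6: L0/L1/L2 = CFEG/BD/- → run C
t=7: L0/L1/L2 = CFEG/BD/- → run C
t=8: L0/L1/L2 = CFEG/BD/- → run C
t=9: L0/L1/L2 = FEG/BDC/- → run F
t=10: L0/L1/L2 = FEG/BDC/- → run F
t=11: L0/L1/L2 = FEG/BDC/- → run F
t=12: L0/L1/L2 = EG/BDCF/- → run E
t=13: L0/L1/L2 = EG/BDCF/- → run E
t=14: L0/L1/L2 = EG/BDCF/- → run E
t=15: L0/L1/L2 = G/BDCF/- → run G
t=16: L0/L1/L2 = G/BDCF/- → run G
t=17: L0/L1/L2 = G/BDCF/- → run G
t=18: L0/L1/L2 = -/BDCF/- → run B
t=19: L0/L1/L2 = -/BDCF/- → run B
t=20: L0/L1/L2 = -/BDCF/- → run B
t=21: L0/L1/L2 = -/BDCF/- → run B
t=22: L0/L1/L2 = -/DCF/- → run D
t=23: L0/L1/L2 = -/CF/- → run C
t=24: L0/L1/L2 = -/CF/- → run C
t=25: L0/L1/L2 = -/CF/- → run C
t=26: L0/L1/L2 = -/F/- → run F
t=27: L0/L1/L2 = -/F/- → run F
t=28: L0/L1/L2 = -/F/- → run F
t=29: (idle)
t=30: (idle)
t=31: (idle)
t=32: (idle)

completion order = E, G, B, D, C, F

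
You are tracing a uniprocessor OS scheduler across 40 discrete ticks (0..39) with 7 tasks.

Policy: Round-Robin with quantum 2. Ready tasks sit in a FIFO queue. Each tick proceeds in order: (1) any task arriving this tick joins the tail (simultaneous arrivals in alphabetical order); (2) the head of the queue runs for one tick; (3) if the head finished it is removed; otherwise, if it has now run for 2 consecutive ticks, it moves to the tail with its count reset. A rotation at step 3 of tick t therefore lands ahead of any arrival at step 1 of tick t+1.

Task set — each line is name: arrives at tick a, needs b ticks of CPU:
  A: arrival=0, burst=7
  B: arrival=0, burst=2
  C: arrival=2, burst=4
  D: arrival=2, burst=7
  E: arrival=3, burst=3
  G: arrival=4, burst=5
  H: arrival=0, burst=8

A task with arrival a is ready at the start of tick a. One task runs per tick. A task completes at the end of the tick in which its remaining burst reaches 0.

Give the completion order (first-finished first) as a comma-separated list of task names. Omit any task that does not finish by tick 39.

completion order = B, C, E, A, G, H, D

t=0: queue=[A,B,H] q_used=0 → run A
t=1: queue=[A,B,H] q_used=1 → run A
t=2: queue=[B,H,A,C,D] q_used=0 → run B
t=3: queue=[B,H,A,C,D,E] q_used=1 → run B
t=4: queue=[H,A,C,D,E,G] q_used=0 → run H
t=5: queue=[H,A,C,D,E,G] q_used=1 → run H
t=6: queue=[A,C,D,E,G,H] q_used=0 → run A
t=7: queue=[A,C,D,E,G,H] q_used=1 → run A
t=8: queue=[C,D,E,G,H,A] q_used=0 → run C
t=9: queue=[C,D,E,G,H,A] q_used=1 → run C
t=10: queue=[D,E,G,H,A,C] q_used=0 → run D
t=11: queue=[D,E,G,H,A,C] q_used=1 → run D
t=12: queue=[E,G,H,A,C,D] q_used=0 → run E
t=13: queue=[E,G,H,A,C,D] q_used=1 → run E
t=14: queue=[G,H,A,C,D,E] q_used=0 → run G
t=15: queue=[G,H,A,C,D,E] q_used=1 → run G
t=16: queue=[H,A,C,D,E,G] q_used=0 → run H
t=17: queue=[H,A,C,D,E,G] q_used=1 → run H
t=18: queue=[A,C,D,E,G,H] q_used=0 → run A
t=19: queue=[A,C,D,E,G,H] q_used=1 → run A
t=20: queue=[C,D,E,G,H,A] q_used=0 → run C
t=21: queue=[C,D,E,G,H,A] q_used=1 → run C
t=22: queue=[D,E,G,H,A] q_used=0 → run D
t=23: queue=[D,E,G,H,A] q_used=1 → run D
t=24: queue=[E,G,H,A,D] q_used=0 → run E
t=25: queue=[G,H,A,D] q_used=0 → run G
t=26: queue=[G,H,A,D] q_used=1 → run G
t=27: queue=[H,A,D,G] q_used=0 → run H
t=28: queue=[H,A,D,G] q_used=1 → run H
t=29: queue=[A,D,G,H] q_used=0 → run A
t=30: queue=[D,G,H] q_used=0 → run D
t=31: queue=[D,G,H] q_used=1 → run D
t=32: queue=[G,H,D] q_used=0 → run G
t=33: queue=[H,D] q_used=0 → run H
t=34: queue=[H,D] q_used=1 → run H
t=35: queue=[D] q_used=0 → run D
t=36: (idle)
t=37: (idle)
t=38: (idle)
t=39: (idle)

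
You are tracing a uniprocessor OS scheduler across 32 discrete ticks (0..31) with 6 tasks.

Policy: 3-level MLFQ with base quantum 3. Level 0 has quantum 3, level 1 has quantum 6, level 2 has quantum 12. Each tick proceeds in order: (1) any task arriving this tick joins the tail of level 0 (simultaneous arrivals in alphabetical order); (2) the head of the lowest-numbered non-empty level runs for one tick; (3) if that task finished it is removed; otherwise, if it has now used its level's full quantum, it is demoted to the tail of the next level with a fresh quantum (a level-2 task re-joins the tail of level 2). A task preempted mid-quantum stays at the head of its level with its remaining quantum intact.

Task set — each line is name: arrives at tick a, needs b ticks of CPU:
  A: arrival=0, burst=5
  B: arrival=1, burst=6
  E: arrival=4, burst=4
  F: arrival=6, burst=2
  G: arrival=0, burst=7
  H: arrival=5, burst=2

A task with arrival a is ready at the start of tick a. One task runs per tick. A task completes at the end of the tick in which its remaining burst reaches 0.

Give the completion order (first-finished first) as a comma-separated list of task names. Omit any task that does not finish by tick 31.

t=0: L0/L1/L2 = AG/-/- → run A
t=1: L0/L1/L2 = AGB/-/- → run A
t=2: L0/L1/L2 = AGB/-/- → run A
t=3: L0/L1/L2 = GB/A/- → run G
t=4: L0/L1/L2 = GBE/A/- → run G
t=5: L0/L1/L2 = GBEH/A/- → run G
t=6: L0/L1/L2 = BEHF/AG/- → run B
t=7: L0/L1/L2 = BEHF/AG/- → run B
t=8: L0/L1/L2 = BEHF/AG/- → run B
t=9: L0/L1/L2 = EHF/AGB/- → run E
t=10: L0/L1/L2 = EHF/AGB/- → run E
t=11: L0/L1/L2 = EHF/AGB/- → run E
t=12: L0/L1/L2 = HF/AGBE/- → run H
t=13: L0/L1/L2 = HF/AGBE/- → run H
t=14: L0/L1/L2 = F/AGBE/- → run F
t=15: L0/L1/L2 = F/AGBE/- → run F
t=16: L0/L1/L2 = -/AGBE/- → run A
t=17: L0/L1/L2 = -/AGBE/- → run A
t=18: L0/L1/L2 = -/GBE/- → run G
t=19: L0/L1/L2 = -/GBE/- → run G
t=20: L0/L1/L2 = -/GBE/- → run G
t=21: L0/L1/L2 = -/GBE/- → run G
t=22: L0/L1/L2 = -/BE/- → run B
t=23: L0/L1/L2 = -/BE/- → run B
t=24: L0/L1/L2 = -/BE/- → run B
t=25: L0/L1/L2 = -/E/- → run E
t=26: (idle)
t=27: (idle)
t=28: (idle)
t=29: (idle)
t=30: (idle)
t=31: (idle)

completion order = H, F, A, G, B, E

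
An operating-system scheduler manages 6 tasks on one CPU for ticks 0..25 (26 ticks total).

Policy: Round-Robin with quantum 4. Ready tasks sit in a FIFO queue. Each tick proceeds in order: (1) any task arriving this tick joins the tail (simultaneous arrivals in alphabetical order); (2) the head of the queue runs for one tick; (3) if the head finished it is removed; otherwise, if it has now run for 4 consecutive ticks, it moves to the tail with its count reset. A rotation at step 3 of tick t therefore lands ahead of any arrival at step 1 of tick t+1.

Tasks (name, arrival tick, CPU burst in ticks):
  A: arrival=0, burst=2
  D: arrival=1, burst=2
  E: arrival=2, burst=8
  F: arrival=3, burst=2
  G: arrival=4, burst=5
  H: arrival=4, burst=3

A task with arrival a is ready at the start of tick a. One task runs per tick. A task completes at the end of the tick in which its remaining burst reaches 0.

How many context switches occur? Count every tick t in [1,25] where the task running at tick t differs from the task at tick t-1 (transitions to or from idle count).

t=0: queue=[A] q_used=0 → run A
t=1: queue=[A,D] q_used=1 → run A
t=2: queue=[D,E] q_used=0 → run D
t=3: queue=[D,E,F] q_used=1 → run D
t=4: queue=[E,F,G,H] q_used=0 → run E
t=5: queue=[E,F,G,H] q_used=1 → run E
t=6: queue=[E,F,G,H] q_used=2 → run E
t=7: queue=[E,F,G,H] q_used=3 → run E
t=8: queue=[F,G,H,E] q_used=0 → run F
t=9: queue=[F,G,H,E] q_used=1 → run F
t=10: queue=[G,H,E] q_used=0 → run G
t=11: queue=[G,H,E] q_used=1 → run G
t=12: queue=[G,H,E] q_used=2 → run G
t=13: queue=[G,H,E] q_used=3 → run G
t=14: queue=[H,E,G] q_used=0 → run H
t=15: queue=[H,E,G] q_used=1 → run H
t=16: queue=[H,E,G] q_used=2 → run H
t=17: queue=[E,G] q_used=0 → run E
t=18: queue=[E,G] q_used=1 → run E
t=19: queue=[E,G] q_used=2 → run E
t=20: queue=[E,G] q_used=3 → run E
t=21: queue=[G] q_used=0 → run G
t=22: (idle)
t=23: (idle)
t=24: (idle)
t=25: (idle)

context switches = 8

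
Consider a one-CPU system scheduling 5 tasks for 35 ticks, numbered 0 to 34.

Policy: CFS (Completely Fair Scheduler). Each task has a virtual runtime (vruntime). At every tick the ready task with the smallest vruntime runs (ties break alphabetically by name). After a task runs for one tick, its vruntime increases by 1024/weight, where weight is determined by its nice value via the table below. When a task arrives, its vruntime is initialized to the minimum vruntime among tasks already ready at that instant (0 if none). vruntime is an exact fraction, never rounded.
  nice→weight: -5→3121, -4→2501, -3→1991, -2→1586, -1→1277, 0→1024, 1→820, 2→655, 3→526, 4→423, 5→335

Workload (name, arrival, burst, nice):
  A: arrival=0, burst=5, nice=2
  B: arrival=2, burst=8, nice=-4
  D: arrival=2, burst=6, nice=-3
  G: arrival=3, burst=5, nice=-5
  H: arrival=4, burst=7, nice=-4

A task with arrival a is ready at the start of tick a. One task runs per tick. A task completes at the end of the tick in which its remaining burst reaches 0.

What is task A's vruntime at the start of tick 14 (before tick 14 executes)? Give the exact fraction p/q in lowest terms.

t=0: vr[A=0] → run A
t=1: vr[A=1024/655] → run A
t=2: vr[A=2048/655 B=2048/655 D=2048/655] → run A
t=3: vr[A=3072/655 B=2048/655 D=2048/655 G=2048/655] → run B
t=4: vr[A=3072/655 B=5792768/1638155 D=2048/655 G=2048/655 H=2048/655] → run D
t=5: vr[A=3072/655 B=5792768/1638155 D=4748288/1304105 G=2048/655 H=2048/655] → run G
t=6: vr[A=3072/655 B=5792768/1638155 D=4748288/1304105 G=7062528/2044255 H=2048/655] → run H
t=7: vr[A=3072/655 B=5792768/1638155 D=4748288/1304105 G=7062528/2044255 H=5792768/1638155] → run G
t=8: vr[A=3072/655 B=5792768/1638155 D=4748288/1304105 G=7733248/2044255 H=5792768/1638155] → run B
t=9: vr[A=3072/655 B=6463488/1638155 D=4748288/1304105 G=7733248/2044255 H=5792768/1638155] → run H
t=10: vr[A=3072/655 B=6463488/1638155 D=4748288/1304105 G=7733248/2044255 H=6463488/1638155] → run D
t=11: vr[A=3072/655 B=6463488/1638155 D=5419008/1304105 G=7733248/2044255 H=6463488/1638155] → run G
t=12: vr[A=3072/655 B=6463488/1638155 D=5419008/1304105 G=8403968/2044255 H=6463488/1638155] → run B
t=13: vr[A=3072/655 B=7134208/1638155 D=5419008/1304105 G=8403968/2044255 H=6463488/1638155] → run H
t=14: vr[A=3072/655 B=7134208/1638155 D=5419008/1304105 G=8403968/2044255 H=7134208/1638155] → run G
t=15: vr[A=3072/655 B=7134208/1638155 D=5419008/1304105 G=9074688/2044255 H=7134208/1638155] → run D
t=16: vr[A=3072/655 B=7134208/1638155 D=6089728/1304105 G=9074688/2044255 H=7134208/1638155] → run B
t=17: vr[A=3072/655 B=7804928/1638155 D=6089728/1304105 G=9074688/2044255 H=7134208/1638155] → run H
t=18: vr[A=3072/655 B=7804928/1638155 D=6089728/1304105 G=9074688/2044255 H=7804928/1638155] → run G
t=19: vr[A=3072/655 B=7804928/1638155 D=6089728/1304105 H=7804928/1638155] → run D
t=20: vr[A=3072/655 B=7804928/1638155 D=6760448/1304105 H=7804928/1638155] → run A
t=21: vr[A=4096/655 B=7804928/1638155 D=6760448/1304105 H=7804928/1638155] → run B
t=22: vr[A=4096/655 B=8475648/1638155 D=6760448/1304105 H=7804928/1638155] → run H
t=23: vr[A=4096/655 B=8475648/1638155 D=6760448/1304105 H=8475648/1638155] → run B
t=24: vr[A=4096/655 B=9146368/1638155 D=6760448/1304105 H=8475648/1638155] → run H
t=25: vr[A=4096/655 B=9146368/1638155 D=6760448/1304105 H=9146368/1638155] → run D
t=26: vr[A=4096/655 B=9146368/1638155 D=7431168/1304105 H=9146368/1638155] → run B
t=27: vr[A=4096/655 B=9817088/1638155 D=7431168/1304105 H=9146368/1638155] → run H
t=28: vr[A=4096/655 B=9817088/1638155 D=7431168/1304105] → run D
t=29: vr[A=4096/655 B=9817088/1638155] → run B
t=30: vr[A=4096/655] → run A
t=31: (idle)
t=32: (idle)
t=33: (idle)
t=34: (idle)

vruntime(A, start of tick 14) = 3072/655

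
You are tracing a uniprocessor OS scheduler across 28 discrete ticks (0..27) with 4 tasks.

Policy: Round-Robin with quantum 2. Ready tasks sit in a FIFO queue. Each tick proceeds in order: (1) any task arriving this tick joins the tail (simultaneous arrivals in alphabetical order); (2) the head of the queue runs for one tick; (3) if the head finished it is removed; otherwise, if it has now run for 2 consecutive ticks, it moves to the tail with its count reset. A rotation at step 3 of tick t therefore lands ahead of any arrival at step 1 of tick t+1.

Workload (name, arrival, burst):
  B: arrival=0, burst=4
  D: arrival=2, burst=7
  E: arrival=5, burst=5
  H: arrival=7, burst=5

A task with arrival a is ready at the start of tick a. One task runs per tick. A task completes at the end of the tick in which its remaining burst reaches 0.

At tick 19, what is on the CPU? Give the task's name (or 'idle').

running at tick 19 = D

t=0: queue=[B] q_used=0 → run B
t=1: queue=[B] q_used=1 → run B
t=2: queue=[B,D] q_used=0 → run B
t=3: queue=[B,D] q_used=1 → run B
t=4: queue=[D] q_used=0 → run D
t=5: queue=[D,E] q_used=1 → run D
t=6: queue=[E,D] q_used=0 → run E
t=7: queue=[E,D,H] q_used=1 → run E
t=8: queue=[D,H,E] q_used=0 → run D
t=9: queue=[D,H,E] q_used=1 → run D
t=10: queue=[H,E,D] q_used=0 → run H
t=11: queue=[H,E,D] q_used=1 → run H
t=12: queue=[E,D,H] q_used=0 → run E
t=13: queue=[E,D,H] q_used=1 → run E
t=14: queue=[D,H,E] q_used=0 → run D
t=15: queue=[D,H,E] q_used=1 → run D
t=16: queue=[H,E,D] q_used=0 → run H
t=17: queue=[H,E,D] q_used=1 → run H
t=18: queue=[E,D,H] q_used=0 → run E
t=19: queue=[D,H] q_used=0 → run D
t=20: queue=[H] q_used=0 → run H
t=21: (idle)
t=22: (idle)
t=23: (idle)
t=24: (idle)
t=25: (idle)
t=26: (idle)
t=27: (idle)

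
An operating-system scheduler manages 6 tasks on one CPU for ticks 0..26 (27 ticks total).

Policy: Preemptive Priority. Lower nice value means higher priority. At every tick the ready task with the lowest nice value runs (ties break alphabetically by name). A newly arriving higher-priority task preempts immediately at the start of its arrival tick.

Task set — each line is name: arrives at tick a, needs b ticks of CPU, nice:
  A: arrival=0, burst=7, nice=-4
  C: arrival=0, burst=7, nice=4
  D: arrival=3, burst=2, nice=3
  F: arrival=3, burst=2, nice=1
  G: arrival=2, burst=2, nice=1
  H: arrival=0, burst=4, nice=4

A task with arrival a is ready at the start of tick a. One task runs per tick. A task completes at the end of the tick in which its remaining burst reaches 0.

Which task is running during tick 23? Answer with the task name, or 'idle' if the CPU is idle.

t=0: ready={A,C,H} → run A
t=1: ready={A,C,H} → run A
t=2: ready={A,C,G,H} → run A
t=3: ready={A,C,D,F,G,H} → run A
t=4: ready={A,C,D,F,G,H} → run A
t=5: ready={A,C,D,F,G,H} → run A
t=6: ready={A,C,D,F,G,H} → run A
t=7: ready={C,D,F,G,H} → run F
t=8: ready={C,D,F,G,H} → run F
t=9: ready={C,D,G,H} → run G
t=10: ready={C,D,G,H} → run G
t=11: ready={C,D,H} → run D
t=12: ready={C,D,H} → run D
t=13: ready={C,H} → run C
t=14: ready={C,H} → run C
t=15: ready={C,H} → run C
t=16: ready={C,H} → run C
t=17: ready={C,H} → run C
t=18: ready={C,H} → run C
t=19: ready={C,H} → run C
t=20: ready={H} → run H
t=21: ready={H} → run H
t=22: ready={H} → run H
t=23: ready={H} → run H
t=24: (idle)
t=25: (idle)
t=26: (idle)

running at tick 23 = H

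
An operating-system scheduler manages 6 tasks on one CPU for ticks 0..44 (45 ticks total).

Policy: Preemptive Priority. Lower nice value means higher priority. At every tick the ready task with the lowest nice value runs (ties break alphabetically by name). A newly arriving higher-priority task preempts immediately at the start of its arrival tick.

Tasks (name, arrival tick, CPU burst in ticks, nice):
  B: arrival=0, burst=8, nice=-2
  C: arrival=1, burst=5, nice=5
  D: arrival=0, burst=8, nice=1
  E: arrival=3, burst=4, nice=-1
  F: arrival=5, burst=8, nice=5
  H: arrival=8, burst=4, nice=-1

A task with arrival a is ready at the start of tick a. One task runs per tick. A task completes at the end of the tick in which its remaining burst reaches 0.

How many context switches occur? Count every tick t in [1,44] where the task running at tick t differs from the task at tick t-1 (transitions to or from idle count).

t=0: ready={B,D} → run B
t=1: ready={B,C,D} → run B
t=2: ready={B,C,D} → run B
t=3: ready={B,C,D,E} → run B
t=4: ready={B,C,D,E} → run B
t=5: ready={B,C,D,E,F} → run B
t=6: ready={B,C,D,E,F} → run B
t=7: ready={B,C,D,E,F} → run B
t=8: ready={C,D,E,F,H} → run E
t=9: ready={C,D,E,F,H} → run E
t=10: ready={C,D,E,F,H} → run E
t=11: ready={C,D,E,F,H} → run E
t=12: ready={C,D,F,H} → run H
t=13: ready={C,D,F,H} → run H
t=14: ready={C,D,F,H} → run H
t=15: ready={C,D,F,H} → run H
t=16: ready={C,D,F} → run D
t=17: ready={C,D,F} → run D
t=18: ready={C,D,F} → run D
t=19: ready={C,D,F} → run D
t=20: ready={C,D,F} → run D
t=21: ready={C,D,F} → run D
t=22: ready={C,D,F} → run D
t=23: ready={C,D,F} → run D
t=24: ready={C,F} → run C
t=25: ready={C,F} → run C
t=26: ready={C,F} → run C
t=27: ready={C,F} → run C
t=28: ready={C,F} → run C
t=29: ready={F} → run F
t=30: ready={F} → run F
t=31: ready={F} → run F
t=32: ready={F} → run F
t=33: ready={F} → run F
t=34: ready={F} → run F
t=35: ready={F} → run F
t=36: ready={F} → run F
t=37: (idle)
t=38: (idle)
t=39: (idle)
t=40: (idle)
t=41: (idle)
t=42: (idle)
t=43: (idle)
t=44: (idle)

context switches = 6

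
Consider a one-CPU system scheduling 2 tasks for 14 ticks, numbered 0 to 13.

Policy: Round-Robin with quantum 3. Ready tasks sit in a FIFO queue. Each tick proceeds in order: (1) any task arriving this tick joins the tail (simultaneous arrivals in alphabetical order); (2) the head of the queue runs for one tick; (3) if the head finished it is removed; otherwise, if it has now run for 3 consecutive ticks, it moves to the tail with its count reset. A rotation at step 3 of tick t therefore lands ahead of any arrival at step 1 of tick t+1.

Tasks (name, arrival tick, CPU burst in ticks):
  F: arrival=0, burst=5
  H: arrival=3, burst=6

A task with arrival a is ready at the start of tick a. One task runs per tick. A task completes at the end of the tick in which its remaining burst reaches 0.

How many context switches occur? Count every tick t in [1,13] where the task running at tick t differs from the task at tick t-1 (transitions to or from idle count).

t=0: queue=[F] q_used=0 → run F
t=1: queue=[F] q_used=1 → run F
t=2: queue=[F] q_used=2 → run F
t=3: queue=[F,H] q_used=0 → run F
t=4: queue=[F,H] q_used=1 → run F
t=5: queue=[H] q_used=0 → run H
t=6: queue=[H] q_used=1 → run H
t=7: queue=[H] q_used=2 → run H
t=8: queue=[H] q_used=0 → run H
t=9: queue=[H] q_used=1 → run H
t=10: queue=[H] q_used=2 → run H
t=11: (idle)
t=12: (idle)
t=13: (idle)

context switches = 2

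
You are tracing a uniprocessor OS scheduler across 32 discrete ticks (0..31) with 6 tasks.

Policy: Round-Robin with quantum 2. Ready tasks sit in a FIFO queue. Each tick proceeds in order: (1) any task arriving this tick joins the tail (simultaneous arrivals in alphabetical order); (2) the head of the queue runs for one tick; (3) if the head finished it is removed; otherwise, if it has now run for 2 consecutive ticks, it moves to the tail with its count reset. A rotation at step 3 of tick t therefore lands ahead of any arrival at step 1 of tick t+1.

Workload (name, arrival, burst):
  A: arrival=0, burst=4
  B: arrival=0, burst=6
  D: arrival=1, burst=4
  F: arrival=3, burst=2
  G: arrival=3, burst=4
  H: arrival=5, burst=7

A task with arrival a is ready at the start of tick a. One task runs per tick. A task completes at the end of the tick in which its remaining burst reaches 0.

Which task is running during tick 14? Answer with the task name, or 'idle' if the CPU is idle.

running at tick 14 = H

t=0: queue=[A,B] q_used=0 → run A
t=1: queue=[A,B,D] q_used=1 → run A
t=2: queue=[B,D,A] q_used=0 → run B
t=3: queue=[B,D,A,F,G] q_used=1 → run B
t=4: queue=[D,A,F,G,B] q_used=0 → run D
t=5: queue=[D,A,F,G,B,H] q_used=1 → run D
t=6: queue=[A,F,G,B,H,D] q_used=0 → run A
t=7: queue=[A,F,G,B,H,D] q_used=1 → run A
t=8: queue=[F,G,B,H,D] q_used=0 → run F
t=9: queue=[F,G,B,H,D] q_used=1 → run F
t=10: queue=[G,B,H,D] q_used=0 → run G
t=11: queue=[G,B,H,D] q_used=1 → run G
t=12: queue=[B,H,D,G] q_used=0 → run B
t=13: queue=[B,H,D,G] q_used=1 → run B
t=14: queue=[H,D,G,B] q_used=0 → run H
t=15: queue=[H,D,G,B] q_used=1 → run H
t=16: queue=[D,G,B,H] q_used=0 → run D
t=17: queue=[D,G,B,H] q_used=1 → run D
t=18: queue=[G,B,H] q_used=0 → run G
t=19: queue=[G,B,H] q_used=1 → run G
t=20: queue=[B,H] q_used=0 → run B
t=21: queue=[B,H] q_used=1 → run B
t=22: queue=[H] q_used=0 → run H
t=23: queue=[H] q_used=1 → run H
t=24: queue=[H] q_used=0 → run H
t=25: queue=[H] q_used=1 → run H
t=26: queue=[H] q_used=0 → run H
t=27: (idle)
t=28: (idle)
t=29: (idle)
t=30: (idle)
t=31: (idle)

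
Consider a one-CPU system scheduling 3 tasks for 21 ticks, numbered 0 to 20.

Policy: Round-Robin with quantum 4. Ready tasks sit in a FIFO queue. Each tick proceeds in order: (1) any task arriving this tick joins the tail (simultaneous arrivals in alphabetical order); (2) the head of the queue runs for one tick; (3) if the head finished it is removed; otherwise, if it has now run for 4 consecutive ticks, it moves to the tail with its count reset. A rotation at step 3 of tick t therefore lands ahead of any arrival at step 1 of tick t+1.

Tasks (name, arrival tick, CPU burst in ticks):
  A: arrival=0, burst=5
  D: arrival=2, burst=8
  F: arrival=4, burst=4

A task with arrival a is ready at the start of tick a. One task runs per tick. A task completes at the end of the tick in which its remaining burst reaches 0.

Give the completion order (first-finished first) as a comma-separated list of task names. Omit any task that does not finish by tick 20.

t=0: queue=[A] q_used=0 → run A
t=1: queue=[A] q_used=1 → run A
t=2: queue=[A,D] q_used=2 → run A
t=3: queue=[A,D] q_used=3 → run A
t=4: queue=[D,A,F] q_used=0 → run D
t=5: queue=[D,A,F] q_used=1 → run D
t=6: queue=[D,A,F] q_used=2 → run D
t=7: queue=[D,A,F] q_used=3 → run D
t=8: queue=[A,F,D] q_used=0 → run A
t=9: queue=[F,D] q_used=0 → run F
t=10: queue=[F,D] q_used=1 → run F
t=11: queue=[F,D] q_used=2 → run F
t=12: queue=[F,D] q_used=3 → run F
t=13: queue=[D] q_used=0 → run D
t=14: queue=[D] q_used=1 → run D
t=15: queue=[D] q_used=2 → run D
t=16: queue=[D] q_used=3 → run D
t=17: (idle)
t=18: (idle)
t=19: (idle)
t=20: (idle)

completion order = A, F, D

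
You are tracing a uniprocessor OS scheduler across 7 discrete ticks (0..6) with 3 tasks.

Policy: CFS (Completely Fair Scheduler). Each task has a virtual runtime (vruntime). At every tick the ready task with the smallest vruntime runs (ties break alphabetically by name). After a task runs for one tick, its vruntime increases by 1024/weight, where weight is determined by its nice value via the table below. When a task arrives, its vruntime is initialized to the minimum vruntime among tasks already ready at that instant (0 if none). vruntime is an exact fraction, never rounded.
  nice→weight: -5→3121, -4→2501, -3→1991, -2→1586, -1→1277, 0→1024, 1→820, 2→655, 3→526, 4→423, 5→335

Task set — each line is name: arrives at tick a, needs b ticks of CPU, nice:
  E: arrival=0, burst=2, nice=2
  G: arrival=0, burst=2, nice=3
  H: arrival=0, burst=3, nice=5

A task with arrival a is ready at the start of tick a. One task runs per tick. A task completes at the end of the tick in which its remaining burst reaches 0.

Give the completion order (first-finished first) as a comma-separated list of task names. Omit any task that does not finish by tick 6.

completion order = E, G, H

t=0: vr[E=0 G=0 H=0] → run E
t=1: vr[E=1024/655 G=0 H=0] → run G
t=2: vr[E=1024/655 G=512/263 H=0] → run H
t=3: vr[E=1024/655 G=512/263 H=1024/335] → run E
t=4: vr[G=512/263 H=1024/335] → run G
t=5: vr[H=1024/335] → run H
t=6: vr[H=2048/335] → run H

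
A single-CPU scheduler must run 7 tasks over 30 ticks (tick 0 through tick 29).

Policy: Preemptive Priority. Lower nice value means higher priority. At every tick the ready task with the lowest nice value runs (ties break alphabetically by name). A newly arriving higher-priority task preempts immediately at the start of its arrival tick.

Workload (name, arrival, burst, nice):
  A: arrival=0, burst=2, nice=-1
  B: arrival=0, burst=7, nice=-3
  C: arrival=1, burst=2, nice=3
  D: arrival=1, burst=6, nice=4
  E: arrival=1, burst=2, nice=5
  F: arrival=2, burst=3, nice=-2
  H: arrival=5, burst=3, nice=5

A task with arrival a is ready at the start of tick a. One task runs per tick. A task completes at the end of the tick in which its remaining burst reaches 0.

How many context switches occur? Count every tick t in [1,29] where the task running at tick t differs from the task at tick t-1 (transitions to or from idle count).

context switches = 7

t=0: ready={A,B} → run B
t=1: ready={A,B,C,D,E} → run B
t=2: ready={A,B,C,D,E,F} → run B
t=3: ready={A,B,C,D,E,F} → run B
t=4: ready={A,B,C,D,E,F} → run B
t=5: ready={A,B,C,D,E,F,H} → run B
t=6: ready={A,B,C,D,E,F,H} → run B
t=7: ready={A,C,D,E,F,H} → run F
t=8: ready={A,C,D,E,F,H} → run F
t=9: ready={A,C,D,E,F,H} → run F
t=10: ready={A,C,D,E,H} → run A
t=11: ready={A,C,D,E,H} → run A
t=12: ready={C,D,E,H} → run C
t=13: ready={C,D,E,H} → run C
t=14: ready={D,E,H} → run D
t=15: ready={D,E,H} → run D
t=16: ready={D,E,H} → run D
t=17: ready={D,E,H} → run D
t=18: ready={D,E,H} → run D
t=19: ready={D,E,H} → run D
t=20: ready={E,H} → run E
t=21: ready={E,H} → run E
t=22: ready={H} → run H
t=23: ready={H} → run H
t=24: ready={H} → run H
t=25: (idle)
t=26: (idle)
t=27: (idle)
t=28: (idle)
t=29: (idle)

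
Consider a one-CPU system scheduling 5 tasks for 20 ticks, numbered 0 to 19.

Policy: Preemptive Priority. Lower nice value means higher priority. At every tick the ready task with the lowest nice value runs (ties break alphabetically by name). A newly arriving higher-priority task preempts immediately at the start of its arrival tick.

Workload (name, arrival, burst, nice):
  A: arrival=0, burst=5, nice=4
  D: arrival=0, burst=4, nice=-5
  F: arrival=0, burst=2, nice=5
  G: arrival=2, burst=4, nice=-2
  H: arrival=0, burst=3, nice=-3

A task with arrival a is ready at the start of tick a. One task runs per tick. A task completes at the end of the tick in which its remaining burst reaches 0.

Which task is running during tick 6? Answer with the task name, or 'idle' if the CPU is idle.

t=0: ready={A,D,F,H} → run D
t=1: ready={A,D,F,H} → run D
t=2: ready={A,D,F,G,H} → run D
t=3: ready={A,D,F,G,H} → run D
t=4: ready={A,F,G,H} → run H
t=5: ready={A,F,G,H} → run H
t=6: ready={A,F,G,H} → run H
t=7: ready={A,F,G} → run G
t=8: ready={A,F,G} → run G
t=9: ready={A,F,G} → run G
t=10: ready={A,F,G} → run G
t=11: ready={A,F} → run A
t=12: ready={A,F} → run A
t=13: ready={A,F} → run A
t=14: ready={A,F} → run A
t=15: ready={A,F} → run A
t=16: ready={F} → run F
t=17: ready={F} → run F
t=18: (idle)
t=19: (idle)

running at tick 6 = H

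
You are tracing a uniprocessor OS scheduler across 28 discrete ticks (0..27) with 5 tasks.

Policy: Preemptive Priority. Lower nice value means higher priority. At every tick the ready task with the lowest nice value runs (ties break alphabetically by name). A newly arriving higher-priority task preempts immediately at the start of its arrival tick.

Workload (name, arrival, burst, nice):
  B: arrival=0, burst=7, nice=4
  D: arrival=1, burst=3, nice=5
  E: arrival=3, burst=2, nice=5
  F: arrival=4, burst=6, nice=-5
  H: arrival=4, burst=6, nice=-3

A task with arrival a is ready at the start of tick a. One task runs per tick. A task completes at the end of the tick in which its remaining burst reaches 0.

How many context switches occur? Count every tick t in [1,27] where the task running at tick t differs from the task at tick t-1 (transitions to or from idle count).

t=0: ready={B} → run B
t=1: ready={B,D} → run B
t=2: ready={B,D} → run B
t=3: ready={B,D,E} → run B
t=4: ready={B,D,E,F,H} → run F
t=5: ready={B,D,E,F,H} → run F
t=6: ready={B,D,E,F,H} → run F
t=7: ready={B,D,E,F,H} → run F
t=8: ready={B,D,E,F,H} → run F
t=9: ready={B,D,E,F,H} → run F
t=10: ready={B,D,E,H} → run H
t=11: ready={B,D,E,H} → run H
t=12: ready={B,D,E,H} → run H
t=13: ready={B,D,E,H} → run H
t=14: ready={B,D,E,H} → run H
t=15: ready={B,D,E,H} → run H
t=16: ready={B,D,E} → run B
t=17: ready={B,D,E} → run B
t=18: ready={B,D,E} → run B
t=19: ready={D,E} → run D
t=20: ready={D,E} → run D
t=21: ready={D,E} → run D
t=22: ready={E} → run E
t=23: ready={E} → run E
t=24: (idle)
t=25: (idle)
t=26: (idle)
t=27: (idle)

context switches = 6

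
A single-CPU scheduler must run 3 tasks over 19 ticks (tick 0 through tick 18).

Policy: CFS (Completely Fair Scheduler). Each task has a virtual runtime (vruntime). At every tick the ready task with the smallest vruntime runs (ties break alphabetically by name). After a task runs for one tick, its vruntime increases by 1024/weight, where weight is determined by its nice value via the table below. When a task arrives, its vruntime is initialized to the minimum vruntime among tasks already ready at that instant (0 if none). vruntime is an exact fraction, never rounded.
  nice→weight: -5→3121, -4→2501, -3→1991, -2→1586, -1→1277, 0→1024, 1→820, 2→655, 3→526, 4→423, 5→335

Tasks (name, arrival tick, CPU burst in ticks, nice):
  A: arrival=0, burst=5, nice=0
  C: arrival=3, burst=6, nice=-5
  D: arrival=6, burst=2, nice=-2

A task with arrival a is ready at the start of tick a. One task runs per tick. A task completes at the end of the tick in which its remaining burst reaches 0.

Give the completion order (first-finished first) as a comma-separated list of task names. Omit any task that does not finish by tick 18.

t=0: vr[A=0] → run A
t=1: vr[A=1] → run A
t=2: vr[A=2] → run A
t=3: vr[A=3 C=3] → run A
t=4: vr[A=4 C=3] → run C
t=5: vr[A=4 C=10387/3121] → run C
t=6: vr[A=4 C=11411/3121 D=11411/3121] → run C
t=7: vr[A=4 C=12435/3121 D=11411/3121] → run D
t=8: vr[A=4 C=12435/3121 D=10646875/2474953] → run C
t=9: vr[A=4 C=13459/3121 D=10646875/2474953] → run A
t=10: vr[C=13459/3121 D=10646875/2474953] → run D
t=11: vr[C=13459/3121] → run C
t=12: vr[C=14483/3121] → run C
t=13: (idle)
t=14: (idle)
t=15: (idle)
t=16: (idle)
t=17: (idle)
t=18: (idle)

completion order = A, D, C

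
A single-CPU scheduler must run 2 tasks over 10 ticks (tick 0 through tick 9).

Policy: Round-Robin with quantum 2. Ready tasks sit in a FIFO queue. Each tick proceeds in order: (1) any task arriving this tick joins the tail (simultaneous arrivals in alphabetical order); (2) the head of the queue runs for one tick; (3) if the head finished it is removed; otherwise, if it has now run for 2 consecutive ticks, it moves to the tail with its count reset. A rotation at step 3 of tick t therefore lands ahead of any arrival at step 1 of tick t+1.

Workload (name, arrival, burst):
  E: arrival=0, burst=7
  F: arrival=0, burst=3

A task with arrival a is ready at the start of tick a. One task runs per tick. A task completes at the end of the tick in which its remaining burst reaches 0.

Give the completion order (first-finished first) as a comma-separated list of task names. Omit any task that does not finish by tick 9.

t=0: queue=[E,F] q_used=0 → run E
t=1: queue=[E,F] q_used=1 → run E
t=2: queue=[F,E] q_used=0 → run F
t=3: queue=[F,E] q_used=1 → run F
t=4: queue=[E,F] q_used=0 → run E
t=5: queue=[E,F] q_used=1 → run E
t=6: queue=[F,E] q_used=0 → run F
t=7: queue=[E] q_used=0 → run E
t=8: queue=[E] q_used=1 → run E
t=9: queue=[E] q_used=0 → run E

completion order = F, E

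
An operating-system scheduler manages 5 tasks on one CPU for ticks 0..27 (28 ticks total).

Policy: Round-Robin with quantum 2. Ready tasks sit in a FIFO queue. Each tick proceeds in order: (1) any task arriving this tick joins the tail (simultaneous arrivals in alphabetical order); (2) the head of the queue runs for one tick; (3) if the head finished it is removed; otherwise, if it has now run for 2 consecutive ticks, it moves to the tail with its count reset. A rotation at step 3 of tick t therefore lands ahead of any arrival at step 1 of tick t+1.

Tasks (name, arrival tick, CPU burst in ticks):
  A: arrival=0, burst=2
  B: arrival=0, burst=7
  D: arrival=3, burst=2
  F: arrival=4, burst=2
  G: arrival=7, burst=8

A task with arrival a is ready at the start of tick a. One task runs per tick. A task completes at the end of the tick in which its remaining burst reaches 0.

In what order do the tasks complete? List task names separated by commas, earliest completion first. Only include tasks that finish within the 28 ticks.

t=0: queue=[A,B] q_used=0 → run A
t=1: queue=[A,B] q_used=1 → run A
t=2: queue=[B] q_used=0 → run B
t=3: queue=[B,D] q_used=1 → run B
t=4: queue=[D,B,F] q_used=0 → run D
t=5: queue=[D,B,F] q_used=1 → run D
t=6: queue=[B,F] q_used=0 → run B
t=7: queue=[B,F,G] q_used=1 → run B
t=8: queue=[F,G,B] q_used=0 → run F
t=9: queue=[F,G,B] q_used=1 → run F
t=10: queue=[G,B] q_used=0 → run G
t=11: queue=[G,B] q_used=1 → run G
t=12: queue=[B,G] q_used=0 → run B
t=13: queue=[B,G] q_used=1 → run B
t=14: queue=[G,B] q_used=0 → run G
t=15: queue=[G,B] q_used=1 → run G
t=16: queue=[B,G] q_used=0 → run B
t=17: queue=[G] q_used=0 → run G
t=18: queue=[G] q_used=1 → run G
t=19: queue=[G] q_used=0 → run G
t=20: queue=[G] q_used=1 → run G
t=21: (idle)
t=22: (idle)
t=23: (idle)
t=24: (idle)
t=25: (idle)
t=26: (idle)
t=27: (idle)

completion order = A, D, F, B, G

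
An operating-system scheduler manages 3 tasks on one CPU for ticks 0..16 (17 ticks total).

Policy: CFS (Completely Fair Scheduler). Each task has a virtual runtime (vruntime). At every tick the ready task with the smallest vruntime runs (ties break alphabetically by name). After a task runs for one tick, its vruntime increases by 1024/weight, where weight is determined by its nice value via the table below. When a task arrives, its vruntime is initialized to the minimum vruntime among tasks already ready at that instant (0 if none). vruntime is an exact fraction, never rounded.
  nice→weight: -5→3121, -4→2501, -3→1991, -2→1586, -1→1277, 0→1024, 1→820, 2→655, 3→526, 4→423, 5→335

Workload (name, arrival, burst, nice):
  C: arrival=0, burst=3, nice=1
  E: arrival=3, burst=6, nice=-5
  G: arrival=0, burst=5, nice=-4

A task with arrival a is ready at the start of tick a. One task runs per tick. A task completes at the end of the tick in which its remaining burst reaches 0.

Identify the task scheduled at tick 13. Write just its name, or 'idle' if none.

t=0: vr[C=0 G=0] → run C
t=1: vr[C=256/205 G=0] → run G
t=2: vr[C=256/205 G=1024/2501] → run G
t=3: vr[C=256/205 E=2048/2501 G=2048/2501] → run E
t=4: vr[C=256/205 E=8952832/7805621 G=2048/2501] → run G
t=5: vr[C=256/205 E=8952832/7805621 G=3072/2501] → run E
t=6: vr[C=256/205 E=11513856/7805621 G=3072/2501] → run G
t=7: vr[C=256/205 E=11513856/7805621 G=4096/2501] → run C
t=8: vr[C=512/205 E=11513856/7805621 G=4096/2501] → run E
t=9: vr[C=512/205 E=14074880/7805621 G=4096/2501] → run G
t=10: vr[C=512/205 E=14074880/7805621] → run E
t=11: vr[C=512/205 E=16635904/7805621] → run E
t=12: vr[C=512/205 E=19196928/7805621] → run E
t=13: vr[C=512/205] → run C
t=14: (idle)
t=15: (idle)
t=16: (idle)

running at tick 13 = C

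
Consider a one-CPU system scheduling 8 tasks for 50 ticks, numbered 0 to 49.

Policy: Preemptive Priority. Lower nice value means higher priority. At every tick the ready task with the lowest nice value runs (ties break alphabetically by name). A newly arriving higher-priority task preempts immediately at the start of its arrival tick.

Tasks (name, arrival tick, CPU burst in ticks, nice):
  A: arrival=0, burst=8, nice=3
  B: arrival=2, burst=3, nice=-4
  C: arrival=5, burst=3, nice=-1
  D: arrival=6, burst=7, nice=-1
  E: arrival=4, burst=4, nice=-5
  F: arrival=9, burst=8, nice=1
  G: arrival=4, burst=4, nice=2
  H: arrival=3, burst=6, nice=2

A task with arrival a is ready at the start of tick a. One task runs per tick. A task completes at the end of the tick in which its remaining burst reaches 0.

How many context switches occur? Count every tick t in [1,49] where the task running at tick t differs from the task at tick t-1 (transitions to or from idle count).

context switches = 10

t=0: ready={A} → run A
t=1: ready={A} → run A
t=2: ready={A,B} → run B
t=3: ready={A,B,H} → run B
t=4: ready={A,B,E,G,H} → run E
t=5: ready={A,B,C,E,G,H} → run E
t=6: ready={A,B,C,D,E,G,H} → run E
t=7: ready={A,B,C,D,E,G,H} → run E
t=8: ready={A,B,C,D,G,H} → run B
t=9: ready={A,C,D,F,G,H} → run C
t=10: ready={A,C,D,F,G,H} → run C
t=11: ready={A,C,D,F,G,H} → run C
t=12: ready={A,D,F,G,H} → run D
t=13: ready={A,D,F,G,H} → run D
t=14: ready={A,D,F,G,H} → run D
t=15: ready={A,D,F,G,H} → run D
t=16: ready={A,D,F,G,H} → run D
t=17: ready={A,D,F,G,H} → run D
t=18: ready={A,D,F,G,H} → run D
t=19: ready={A,F,G,H} → run F
t=20: ready={A,F,G,H} → run F
t=21: ready={A,F,G,H} → run F
t=22: ready={A,F,G,H} → run F
t=23: ready={A,F,G,H} → run F
t=24: ready={A,F,G,H} → run F
t=25: ready={A,F,G,H} → run F
t=26: ready={A,F,G,H} → run F
t=27: ready={A,G,H} → run G
t=28: ready={A,G,H} → run G
t=29: ready={A,G,H} → run G
t=30: ready={A,G,H} → run G
t=31: ready={A,H} → run H
t=32: ready={A,H} → run H
t=33: ready={A,H} → run H
t=34: ready={A,H} → run H
t=35: ready={A,H} → run H
t=36: ready={A,H} → run H
t=37: ready={A} → run A
t=38: ready={A} → run A
t=39: ready={A} → run A
t=40: ready={A} → run A
t=41: ready={A} → run A
t=42: ready={A} → run A
t=43: (idle)
t=44: (idle)
t=45: (idle)
t=46: (idle)
t=47: (idle)
t=48: (idle)
t=49: (idle)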